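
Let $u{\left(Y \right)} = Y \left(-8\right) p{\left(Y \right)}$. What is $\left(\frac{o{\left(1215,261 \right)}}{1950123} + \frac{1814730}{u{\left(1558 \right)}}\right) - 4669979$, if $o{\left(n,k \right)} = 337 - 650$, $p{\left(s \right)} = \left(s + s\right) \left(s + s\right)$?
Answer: $- \frac{551060490922332135048055}{118000635741964416} \approx -4.67 \cdot 10^{6}$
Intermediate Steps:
$p{\left(s \right)} = 4 s^{2}$ ($p{\left(s \right)} = 2 s 2 s = 4 s^{2}$)
$u{\left(Y \right)} = - 32 Y^{3}$ ($u{\left(Y \right)} = Y \left(-8\right) 4 Y^{2} = - 8 Y 4 Y^{2} = - 32 Y^{3}$)
$o{\left(n,k \right)} = -313$ ($o{\left(n,k \right)} = 337 - 650 = -313$)
$\left(\frac{o{\left(1215,261 \right)}}{1950123} + \frac{1814730}{u{\left(1558 \right)}}\right) - 4669979 = \left(- \frac{313}{1950123} + \frac{1814730}{\left(-32\right) 1558^{3}}\right) - 4669979 = \left(\left(-313\right) \frac{1}{1950123} + \frac{1814730}{\left(-32\right) 3781833112}\right) - 4669979 = \left(- \frac{313}{1950123} + \frac{1814730}{-121018659584}\right) - 4669979 = \left(- \frac{313}{1950123} + 1814730 \left(- \frac{1}{121018659584}\right)\right) - 4669979 = \left(- \frac{313}{1950123} - \frac{907365}{60509329792}\right) - 4669979 = - \frac{20708893580791}{118000635741964416} - 4669979 = - \frac{551060490922332135048055}{118000635741964416}$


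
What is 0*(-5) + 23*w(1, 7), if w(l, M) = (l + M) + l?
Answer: 207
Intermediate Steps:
w(l, M) = M + 2*l (w(l, M) = (M + l) + l = M + 2*l)
0*(-5) + 23*w(1, 7) = 0*(-5) + 23*(7 + 2*1) = 0 + 23*(7 + 2) = 0 + 23*9 = 0 + 207 = 207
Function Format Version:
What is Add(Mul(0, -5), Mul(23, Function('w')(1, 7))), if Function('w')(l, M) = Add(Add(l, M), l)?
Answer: 207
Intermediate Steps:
Function('w')(l, M) = Add(M, Mul(2, l)) (Function('w')(l, M) = Add(Add(M, l), l) = Add(M, Mul(2, l)))
Add(Mul(0, -5), Mul(23, Function('w')(1, 7))) = Add(Mul(0, -5), Mul(23, Add(7, Mul(2, 1)))) = Add(0, Mul(23, Add(7, 2))) = Add(0, Mul(23, 9)) = Add(0, 207) = 207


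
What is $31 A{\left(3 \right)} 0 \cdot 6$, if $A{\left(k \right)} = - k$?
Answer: $0$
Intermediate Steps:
$31 A{\left(3 \right)} 0 \cdot 6 = 31 \left(\left(-1\right) 3\right) 0 \cdot 6 = 31 \left(-3\right) 0 = \left(-93\right) 0 = 0$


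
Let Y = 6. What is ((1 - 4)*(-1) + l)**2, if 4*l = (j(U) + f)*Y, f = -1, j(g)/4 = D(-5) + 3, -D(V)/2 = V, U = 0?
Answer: 25281/4 ≈ 6320.3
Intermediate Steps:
D(V) = -2*V
j(g) = 52 (j(g) = 4*(-2*(-5) + 3) = 4*(10 + 3) = 4*13 = 52)
l = 153/2 (l = ((52 - 1)*6)/4 = (51*6)/4 = (1/4)*306 = 153/2 ≈ 76.500)
((1 - 4)*(-1) + l)**2 = ((1 - 4)*(-1) + 153/2)**2 = (-3*(-1) + 153/2)**2 = (3 + 153/2)**2 = (159/2)**2 = 25281/4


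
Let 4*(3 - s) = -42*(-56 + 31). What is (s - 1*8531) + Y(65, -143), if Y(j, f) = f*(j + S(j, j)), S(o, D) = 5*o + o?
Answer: -147711/2 ≈ -73856.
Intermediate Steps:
S(o, D) = 6*o
Y(j, f) = 7*f*j (Y(j, f) = f*(j + 6*j) = f*(7*j) = 7*f*j)
s = -519/2 (s = 3 - (-21)*(-56 + 31)/2 = 3 - (-21)*(-25)/2 = 3 - ¼*1050 = 3 - 525/2 = -519/2 ≈ -259.50)
(s - 1*8531) + Y(65, -143) = (-519/2 - 1*8531) + 7*(-143)*65 = (-519/2 - 8531) - 65065 = -17581/2 - 65065 = -147711/2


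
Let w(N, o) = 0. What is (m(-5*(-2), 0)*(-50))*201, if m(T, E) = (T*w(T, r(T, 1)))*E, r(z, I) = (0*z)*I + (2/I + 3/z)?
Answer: 0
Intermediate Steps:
r(z, I) = 2/I + 3/z (r(z, I) = 0*I + (2/I + 3/z) = 0 + (2/I + 3/z) = 2/I + 3/z)
m(T, E) = 0 (m(T, E) = (T*0)*E = 0*E = 0)
(m(-5*(-2), 0)*(-50))*201 = (0*(-50))*201 = 0*201 = 0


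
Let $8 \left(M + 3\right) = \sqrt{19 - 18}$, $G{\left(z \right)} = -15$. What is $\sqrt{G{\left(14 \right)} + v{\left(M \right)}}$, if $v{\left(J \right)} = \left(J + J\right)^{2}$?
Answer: $\frac{17}{4} \approx 4.25$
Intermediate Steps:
$M = - \frac{23}{8}$ ($M = -3 + \frac{\sqrt{19 - 18}}{8} = -3 + \frac{\sqrt{1}}{8} = -3 + \frac{1}{8} \cdot 1 = -3 + \frac{1}{8} = - \frac{23}{8} \approx -2.875$)
$v{\left(J \right)} = 4 J^{2}$ ($v{\left(J \right)} = \left(2 J\right)^{2} = 4 J^{2}$)
$\sqrt{G{\left(14 \right)} + v{\left(M \right)}} = \sqrt{-15 + 4 \left(- \frac{23}{8}\right)^{2}} = \sqrt{-15 + 4 \cdot \frac{529}{64}} = \sqrt{-15 + \frac{529}{16}} = \sqrt{\frac{289}{16}} = \frac{17}{4}$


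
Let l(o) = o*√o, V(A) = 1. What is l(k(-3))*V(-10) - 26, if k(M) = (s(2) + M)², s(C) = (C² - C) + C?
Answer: -25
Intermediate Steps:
s(C) = C²
k(M) = (4 + M)² (k(M) = (2² + M)² = (4 + M)²)
l(o) = o^(3/2)
l(k(-3))*V(-10) - 26 = ((4 - 3)²)^(3/2)*1 - 26 = (1²)^(3/2)*1 - 26 = 1^(3/2)*1 - 26 = 1*1 - 26 = 1 - 26 = -25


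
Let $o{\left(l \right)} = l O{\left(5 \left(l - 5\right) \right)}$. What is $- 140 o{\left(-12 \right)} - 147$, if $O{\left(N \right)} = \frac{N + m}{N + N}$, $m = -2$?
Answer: $\frac{12117}{17} \approx 712.76$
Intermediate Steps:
$O{\left(N \right)} = \frac{-2 + N}{2 N}$ ($O{\left(N \right)} = \frac{N - 2}{N + N} = \frac{-2 + N}{2 N}$)
$o{\left(l \right)} = \frac{l \left(-27 + 5 l\right)}{2 \left(-25 + 5 l\right)}$ ($o{\left(l \right)} = l \frac{-2 + 5 \left(l - 5\right)}{2 \cdot 5 \left(l - 5\right)} = l \frac{-2 + 5 \left(-5 + l\right)}{2 \cdot 5 \left(-5 + l\right)} = l \frac{-2 + \left(-25 + 5 l\right)}{2 \left(-25 + 5 l\right)} = l \frac{-27 + 5 l}{2 \left(-25 + 5 l\right)} = \frac{l \left(-27 + 5 l\right)}{2 \left(-25 + 5 l\right)}$)
$- 140 o{\left(-12 \right)} - 147 = - 140 \cdot \frac{1}{10} \left(-12\right) \frac{1}{-5 - 12} \left(-27 + 5 \left(-12\right)\right) - 147 = - 140 \cdot \frac{1}{10} \left(-12\right) \frac{1}{-17} \left(-27 - 60\right) - 147 = - 140 \cdot \frac{1}{10} \left(-12\right) \left(- \frac{1}{17}\right) \left(-87\right) - 147 = \left(-140\right) \left(- \frac{522}{85}\right) - 147 = \frac{14616}{17} - 147 = \frac{12117}{17}$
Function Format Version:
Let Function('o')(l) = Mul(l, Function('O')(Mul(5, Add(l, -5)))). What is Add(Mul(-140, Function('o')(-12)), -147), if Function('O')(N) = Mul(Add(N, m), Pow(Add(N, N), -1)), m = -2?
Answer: Rational(12117, 17) ≈ 712.76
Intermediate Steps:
Function('O')(N) = Mul(Rational(1, 2), Pow(N, -1), Add(-2, N)) (Function('O')(N) = Mul(Add(N, -2), Pow(Add(N, N), -1)) = Mul(Add(-2, N), Pow(Mul(2, N), -1)) = Mul(Add(-2, N), Mul(Rational(1, 2), Pow(N, -1))) = Mul(Rational(1, 2), Pow(N, -1), Add(-2, N)))
Function('o')(l) = Mul(Rational(1, 2), l, Pow(Add(-25, Mul(5, l)), -1), Add(-27, Mul(5, l))) (Function('o')(l) = Mul(l, Mul(Rational(1, 2), Pow(Mul(5, Add(l, -5)), -1), Add(-2, Mul(5, Add(l, -5))))) = Mul(l, Mul(Rational(1, 2), Pow(Mul(5, Add(-5, l)), -1), Add(-2, Mul(5, Add(-5, l))))) = Mul(l, Mul(Rational(1, 2), Pow(Add(-25, Mul(5, l)), -1), Add(-2, Add(-25, Mul(5, l))))) = Mul(l, Mul(Rational(1, 2), Pow(Add(-25, Mul(5, l)), -1), Add(-27, Mul(5, l)))) = Mul(Rational(1, 2), l, Pow(Add(-25, Mul(5, l)), -1), Add(-27, Mul(5, l))))
Add(Mul(-140, Function('o')(-12)), -147) = Add(Mul(-140, Mul(Rational(1, 10), -12, Pow(Add(-5, -12), -1), Add(-27, Mul(5, -12)))), -147) = Add(Mul(-140, Mul(Rational(1, 10), -12, Pow(-17, -1), Add(-27, -60))), -147) = Add(Mul(-140, Mul(Rational(1, 10), -12, Rational(-1, 17), -87)), -147) = Add(Mul(-140, Rational(-522, 85)), -147) = Add(Rational(14616, 17), -147) = Rational(12117, 17)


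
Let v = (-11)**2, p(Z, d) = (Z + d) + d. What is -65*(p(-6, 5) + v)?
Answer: -8125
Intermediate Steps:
p(Z, d) = Z + 2*d
v = 121
-65*(p(-6, 5) + v) = -65*((-6 + 2*5) + 121) = -65*((-6 + 10) + 121) = -65*(4 + 121) = -65*125 = -8125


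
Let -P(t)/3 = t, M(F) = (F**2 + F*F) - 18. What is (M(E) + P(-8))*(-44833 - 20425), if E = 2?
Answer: -913612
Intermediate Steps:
M(F) = -18 + 2*F**2 (M(F) = (F**2 + F**2) - 18 = 2*F**2 - 18 = -18 + 2*F**2)
P(t) = -3*t
(M(E) + P(-8))*(-44833 - 20425) = ((-18 + 2*2**2) - 3*(-8))*(-44833 - 20425) = ((-18 + 2*4) + 24)*(-65258) = ((-18 + 8) + 24)*(-65258) = (-10 + 24)*(-65258) = 14*(-65258) = -913612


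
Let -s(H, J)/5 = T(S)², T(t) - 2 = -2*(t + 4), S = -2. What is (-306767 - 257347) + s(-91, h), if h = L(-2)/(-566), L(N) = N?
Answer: -564134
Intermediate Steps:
T(t) = -6 - 2*t (T(t) = 2 - 2*(t + 4) = 2 - 2*(4 + t) = 2 + (-8 - 2*t) = -6 - 2*t)
h = 1/283 (h = -2/(-566) = -2*(-1/566) = 1/283 ≈ 0.0035336)
s(H, J) = -20 (s(H, J) = -5*(-6 - 2*(-2))² = -5*(-6 + 4)² = -5*(-2)² = -5*4 = -20)
(-306767 - 257347) + s(-91, h) = (-306767 - 257347) - 20 = -564114 - 20 = -564134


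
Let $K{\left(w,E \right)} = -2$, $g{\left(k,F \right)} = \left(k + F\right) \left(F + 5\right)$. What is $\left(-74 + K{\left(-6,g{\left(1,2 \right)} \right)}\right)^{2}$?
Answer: $5776$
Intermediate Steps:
$g{\left(k,F \right)} = \left(5 + F\right) \left(F + k\right)$ ($g{\left(k,F \right)} = \left(F + k\right) \left(5 + F\right) = \left(5 + F\right) \left(F + k\right)$)
$\left(-74 + K{\left(-6,g{\left(1,2 \right)} \right)}\right)^{2} = \left(-74 - 2\right)^{2} = \left(-76\right)^{2} = 5776$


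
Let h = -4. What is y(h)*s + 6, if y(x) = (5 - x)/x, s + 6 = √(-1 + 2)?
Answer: 69/4 ≈ 17.250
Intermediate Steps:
s = -5 (s = -6 + √(-1 + 2) = -6 + √1 = -6 + 1 = -5)
y(x) = (5 - x)/x
y(h)*s + 6 = ((5 - 1*(-4))/(-4))*(-5) + 6 = -(5 + 4)/4*(-5) + 6 = -¼*9*(-5) + 6 = -9/4*(-5) + 6 = 45/4 + 6 = 69/4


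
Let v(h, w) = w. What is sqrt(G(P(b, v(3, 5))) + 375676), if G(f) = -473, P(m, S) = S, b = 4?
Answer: sqrt(375203) ≈ 612.54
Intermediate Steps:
sqrt(G(P(b, v(3, 5))) + 375676) = sqrt(-473 + 375676) = sqrt(375203)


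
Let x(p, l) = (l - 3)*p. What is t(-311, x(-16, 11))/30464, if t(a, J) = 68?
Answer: 1/448 ≈ 0.0022321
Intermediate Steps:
x(p, l) = p*(-3 + l) (x(p, l) = (-3 + l)*p = p*(-3 + l))
t(-311, x(-16, 11))/30464 = 68/30464 = 68*(1/30464) = 1/448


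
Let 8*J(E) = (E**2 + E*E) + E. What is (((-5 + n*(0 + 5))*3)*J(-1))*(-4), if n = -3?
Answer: 30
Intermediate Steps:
J(E) = E**2/4 + E/8 (J(E) = ((E**2 + E*E) + E)/8 = ((E**2 + E**2) + E)/8 = (2*E**2 + E)/8 = (E + 2*E**2)/8 = E**2/4 + E/8)
(((-5 + n*(0 + 5))*3)*J(-1))*(-4) = (((-5 - 3*(0 + 5))*3)*((1/8)*(-1)*(1 + 2*(-1))))*(-4) = (((-5 - 3*5)*3)*((1/8)*(-1)*(1 - 2)))*(-4) = (((-5 - 15)*3)*((1/8)*(-1)*(-1)))*(-4) = (-20*3*(1/8))*(-4) = -60*1/8*(-4) = -15/2*(-4) = 30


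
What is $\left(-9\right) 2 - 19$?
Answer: $-37$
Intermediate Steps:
$\left(-9\right) 2 - 19 = -18 - 19 = -37$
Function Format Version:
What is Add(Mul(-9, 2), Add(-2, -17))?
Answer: -37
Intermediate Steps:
Add(Mul(-9, 2), Add(-2, -17)) = Add(-18, -19) = -37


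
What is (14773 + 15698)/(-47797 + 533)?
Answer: -4353/6752 ≈ -0.64470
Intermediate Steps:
(14773 + 15698)/(-47797 + 533) = 30471/(-47264) = 30471*(-1/47264) = -4353/6752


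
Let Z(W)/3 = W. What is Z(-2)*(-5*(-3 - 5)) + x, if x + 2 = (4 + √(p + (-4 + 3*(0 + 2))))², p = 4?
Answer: -220 + 8*√6 ≈ -200.40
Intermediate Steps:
Z(W) = 3*W
x = -2 + (4 + √6)² (x = -2 + (4 + √(4 + (-4 + 3*(0 + 2))))² = -2 + (4 + √(4 + (-4 + 3*2)))² = -2 + (4 + √(4 + (-4 + 6)))² = -2 + (4 + √(4 + 2))² = -2 + (4 + √6)² ≈ 39.596)
Z(-2)*(-5*(-3 - 5)) + x = (3*(-2))*(-5*(-3 - 5)) + (20 + 8*√6) = -(-30)*(-8) + (20 + 8*√6) = -6*40 + (20 + 8*√6) = -240 + (20 + 8*√6) = -220 + 8*√6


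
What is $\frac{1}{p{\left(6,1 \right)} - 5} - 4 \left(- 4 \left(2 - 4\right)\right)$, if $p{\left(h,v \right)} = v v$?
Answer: $- \frac{129}{4} \approx -32.25$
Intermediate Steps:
$p{\left(h,v \right)} = v^{2}$
$\frac{1}{p{\left(6,1 \right)} - 5} - 4 \left(- 4 \left(2 - 4\right)\right) = \frac{1}{1^{2} - 5} - 4 \left(- 4 \left(2 - 4\right)\right) = \frac{1}{1 - 5} - 4 \left(\left(-4\right) \left(-2\right)\right) = \frac{1}{1 - 5} - 32 = \frac{1}{-4} - 32 = - \frac{1}{4} - 32 = - \frac{129}{4}$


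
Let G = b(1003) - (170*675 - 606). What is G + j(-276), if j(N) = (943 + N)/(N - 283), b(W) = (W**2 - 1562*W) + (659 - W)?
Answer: -377417902/559 ≈ -6.7517e+5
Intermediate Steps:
b(W) = 659 + W**2 - 1563*W
j(N) = (943 + N)/(-283 + N)
G = -675165 (G = (659 + 1003**2 - 1563*1003) - (170*675 - 606) = (659 + 1006009 - 1567689) - (114750 - 606) = -561021 - 1*114144 = -561021 - 114144 = -675165)
G + j(-276) = -675165 + (943 - 276)/(-283 - 276) = -675165 + 667/(-559) = -675165 - 1/559*667 = -675165 - 667/559 = -377417902/559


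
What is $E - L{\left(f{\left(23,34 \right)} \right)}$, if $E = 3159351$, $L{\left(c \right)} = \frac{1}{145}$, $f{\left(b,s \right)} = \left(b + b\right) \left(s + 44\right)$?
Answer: $\frac{458105894}{145} \approx 3.1594 \cdot 10^{6}$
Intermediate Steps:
$f{\left(b,s \right)} = 2 b \left(44 + s\right)$
$L{\left(c \right)} = \frac{1}{145}$
$E - L{\left(f{\left(23,34 \right)} \right)} = 3159351 - \frac{1}{145} = \frac{458105894}{145}$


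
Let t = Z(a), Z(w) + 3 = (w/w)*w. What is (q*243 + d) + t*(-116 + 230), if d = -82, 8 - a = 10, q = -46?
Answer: -11830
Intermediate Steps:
a = -2 (a = 8 - 1*10 = 8 - 10 = -2)
Z(w) = -3 + w (Z(w) = -3 + (w/w)*w = -3 + 1*w = -3 + w)
t = -5 (t = -3 - 2 = -5)
(q*243 + d) + t*(-116 + 230) = (-46*243 - 82) - 5*(-116 + 230) = (-11178 - 82) - 5*114 = -11260 - 570 = -11830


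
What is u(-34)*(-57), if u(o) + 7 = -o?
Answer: -1539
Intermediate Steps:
u(o) = -7 - o
u(-34)*(-57) = (-7 - 1*(-34))*(-57) = (-7 + 34)*(-57) = 27*(-57) = -1539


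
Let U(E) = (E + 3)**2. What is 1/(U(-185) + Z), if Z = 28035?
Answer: 1/61159 ≈ 1.6351e-5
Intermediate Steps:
U(E) = (3 + E)**2
1/(U(-185) + Z) = 1/((3 - 185)**2 + 28035) = 1/((-182)**2 + 28035) = 1/(33124 + 28035) = 1/61159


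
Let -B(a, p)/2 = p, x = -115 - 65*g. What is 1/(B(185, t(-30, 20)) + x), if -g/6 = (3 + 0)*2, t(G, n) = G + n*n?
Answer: 1/1485 ≈ 0.00067340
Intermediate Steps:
t(G, n) = G + n**2
g = -36 (g = -6*(3 + 0)*2 = -18*2 = -6*6 = -36)
x = 2225 (x = -115 - 65*(-36) = -115 + 2340 = 2225)
B(a, p) = -2*p
1/(B(185, t(-30, 20)) + x) = 1/(-2*(-30 + 20**2) + 2225) = 1/(-2*(-30 + 400) + 2225) = 1/(-2*370 + 2225) = 1/(-740 + 2225) = 1/1485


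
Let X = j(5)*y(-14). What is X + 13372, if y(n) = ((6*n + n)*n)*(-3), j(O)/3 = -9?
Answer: 124504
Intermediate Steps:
j(O) = -27 (j(O) = 3*(-9) = -27)
y(n) = -21*n**2 (y(n) = ((7*n)*n)*(-3) = (7*n**2)*(-3) = -21*n**2)
X = 111132 (X = -(-567)*(-14)**2 = -(-567)*196 = -27*(-4116) = 111132)
X + 13372 = 111132 + 13372 = 124504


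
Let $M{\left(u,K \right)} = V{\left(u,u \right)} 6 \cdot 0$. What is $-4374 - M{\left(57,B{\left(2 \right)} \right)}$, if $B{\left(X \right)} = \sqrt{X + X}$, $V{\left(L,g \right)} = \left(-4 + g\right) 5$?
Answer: $-4374$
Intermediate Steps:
$V{\left(L,g \right)} = -20 + 5 g$
$B{\left(X \right)} = \sqrt{2} \sqrt{X}$ ($B{\left(X \right)} = \sqrt{2 X} = \sqrt{2} \sqrt{X}$)
$M{\left(u,K \right)} = 0$ ($M{\left(u,K \right)} = \left(-20 + 5 u\right) 6 \cdot 0 = \left(-120 + 30 u\right) 0 = 0$)
$-4374 - M{\left(57,B{\left(2 \right)} \right)} = -4374 - 0 = -4374 + 0 = -4374$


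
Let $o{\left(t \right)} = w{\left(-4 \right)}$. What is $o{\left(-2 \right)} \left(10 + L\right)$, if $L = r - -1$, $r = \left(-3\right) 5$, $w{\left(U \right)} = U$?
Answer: $16$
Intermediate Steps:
$r = -15$
$o{\left(t \right)} = -4$
$L = -14$ ($L = -15 - -1 = -15 + 1 = -14$)
$o{\left(-2 \right)} \left(10 + L\right) = - 4 \left(10 - 14\right) = \left(-4\right) \left(-4\right) = 16$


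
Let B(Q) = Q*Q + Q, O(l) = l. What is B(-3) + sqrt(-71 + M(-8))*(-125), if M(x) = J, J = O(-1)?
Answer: 6 - 750*I*sqrt(2) ≈ 6.0 - 1060.7*I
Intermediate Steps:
J = -1
M(x) = -1
B(Q) = Q + Q**2 (B(Q) = Q**2 + Q = Q + Q**2)
B(-3) + sqrt(-71 + M(-8))*(-125) = -3*(1 - 3) + sqrt(-71 - 1)*(-125) = -3*(-2) + sqrt(-72)*(-125) = 6 + (6*I*sqrt(2))*(-125) = 6 - 750*I*sqrt(2)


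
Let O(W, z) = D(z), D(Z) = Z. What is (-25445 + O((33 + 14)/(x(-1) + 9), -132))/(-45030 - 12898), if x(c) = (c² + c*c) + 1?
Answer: 25577/57928 ≈ 0.44153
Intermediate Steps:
x(c) = 1 + 2*c² (x(c) = (c² + c²) + 1 = 2*c² + 1 = 1 + 2*c²)
O(W, z) = z
(-25445 + O((33 + 14)/(x(-1) + 9), -132))/(-45030 - 12898) = (-25445 - 132)/(-45030 - 12898) = -25577/(-57928) = -25577*(-1/57928) = 25577/57928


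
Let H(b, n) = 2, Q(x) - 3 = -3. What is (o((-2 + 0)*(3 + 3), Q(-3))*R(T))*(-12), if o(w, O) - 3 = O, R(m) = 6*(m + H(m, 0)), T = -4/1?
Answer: 432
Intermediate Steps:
Q(x) = 0 (Q(x) = 3 - 3 = 0)
T = -4 (T = -4*1 = -4)
R(m) = 12 + 6*m (R(m) = 6*(m + 2) = 6*(2 + m) = 12 + 6*m)
o(w, O) = 3 + O
(o((-2 + 0)*(3 + 3), Q(-3))*R(T))*(-12) = ((3 + 0)*(12 + 6*(-4)))*(-12) = (3*(12 - 24))*(-12) = (3*(-12))*(-12) = -36*(-12) = 432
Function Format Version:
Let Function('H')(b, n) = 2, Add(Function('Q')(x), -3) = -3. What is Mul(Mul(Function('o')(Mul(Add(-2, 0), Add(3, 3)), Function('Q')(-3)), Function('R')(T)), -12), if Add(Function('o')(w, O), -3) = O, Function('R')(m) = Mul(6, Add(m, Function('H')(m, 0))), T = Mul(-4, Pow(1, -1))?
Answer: 432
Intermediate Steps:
Function('Q')(x) = 0 (Function('Q')(x) = Add(3, -3) = 0)
T = -4 (T = Mul(-4, 1) = -4)
Function('R')(m) = Add(12, Mul(6, m)) (Function('R')(m) = Mul(6, Add(m, 2)) = Mul(6, Add(2, m)) = Add(12, Mul(6, m)))
Function('o')(w, O) = Add(3, O)
Mul(Mul(Function('o')(Mul(Add(-2, 0), Add(3, 3)), Function('Q')(-3)), Function('R')(T)), -12) = Mul(Mul(Add(3, 0), Add(12, Mul(6, -4))), -12) = Mul(Mul(3, Add(12, -24)), -12) = Mul(Mul(3, -12), -12) = Mul(-36, -12) = 432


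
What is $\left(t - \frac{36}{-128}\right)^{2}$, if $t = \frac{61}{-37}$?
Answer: $\frac{2621161}{1401856} \approx 1.8698$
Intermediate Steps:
$t = - \frac{61}{37}$ ($t = 61 \left(- \frac{1}{37}\right) = - \frac{61}{37} \approx -1.6486$)
$\left(t - \frac{36}{-128}\right)^{2} = \left(- \frac{61}{37} - \frac{36}{-128}\right)^{2} = \left(- \frac{61}{37} - - \frac{9}{32}\right)^{2} = \left(- \frac{61}{37} + \frac{9}{32}\right)^{2} = \left(- \frac{1619}{1184}\right)^{2} = \frac{2621161}{1401856}$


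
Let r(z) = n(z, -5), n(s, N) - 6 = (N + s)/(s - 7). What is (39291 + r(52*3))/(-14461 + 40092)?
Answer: 5855404/3819019 ≈ 1.5332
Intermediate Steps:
n(s, N) = 6 + (N + s)/(-7 + s) (n(s, N) = 6 + (N + s)/(s - 7) = 6 + (N + s)/(-7 + s))
r(z) = (-47 + 7*z)/(-7 + z) (r(z) = (-42 - 5 + 7*z)/(-7 + z) = (-47 + 7*z)/(-7 + z))
(39291 + r(52*3))/(-14461 + 40092) = (39291 + (-47 + 7*(52*3))/(-7 + 52*3))/(-14461 + 40092) = (39291 + (-47 + 7*156)/(-7 + 156))/25631 = (39291 + (-47 + 1092)/149)*(1/25631) = (39291 + (1/149)*1045)*(1/25631) = (39291 + 1045/149)*(1/25631) = (5855404/149)*(1/25631) = 5855404/3819019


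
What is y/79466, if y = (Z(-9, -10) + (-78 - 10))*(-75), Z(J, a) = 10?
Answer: 2925/39733 ≈ 0.073616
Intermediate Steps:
y = 5850 (y = (10 + (-78 - 10))*(-75) = (10 - 88)*(-75) = -78*(-75) = 5850)
y/79466 = 5850/79466 = 5850*(1/79466) = 2925/39733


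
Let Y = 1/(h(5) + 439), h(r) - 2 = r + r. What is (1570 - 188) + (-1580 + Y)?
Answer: -89297/451 ≈ -198.00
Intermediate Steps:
h(r) = 2 + 2*r (h(r) = 2 + (r + r) = 2 + 2*r)
Y = 1/451 (Y = 1/((2 + 2*5) + 439) = 1/((2 + 10) + 439) = 1/(12 + 439) = 1/451 ≈ 0.0022173)
(1570 - 188) + (-1580 + Y) = (1570 - 188) + (-1580 + 1/451) = 1382 - 712579/451 = -89297/451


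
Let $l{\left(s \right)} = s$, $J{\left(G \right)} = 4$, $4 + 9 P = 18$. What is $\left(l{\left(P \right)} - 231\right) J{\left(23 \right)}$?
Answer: $- \frac{8260}{9} \approx -917.78$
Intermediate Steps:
$P = \frac{14}{9}$ ($P = - \frac{4}{9} + \frac{1}{9} \cdot 18 = - \frac{4}{9} + 2 = \frac{14}{9} \approx 1.5556$)
$\left(l{\left(P \right)} - 231\right) J{\left(23 \right)} = \left(\frac{14}{9} - 231\right) 4 = \left(- \frac{2065}{9}\right) 4 = - \frac{8260}{9}$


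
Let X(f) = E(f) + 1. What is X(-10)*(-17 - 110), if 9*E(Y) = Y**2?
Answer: -13843/9 ≈ -1538.1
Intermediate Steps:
E(Y) = Y**2/9
X(f) = 1 + f**2/9 (X(f) = f**2/9 + 1 = 1 + f**2/9)
X(-10)*(-17 - 110) = (1 + (1/9)*(-10)**2)*(-17 - 110) = (1 + (1/9)*100)*(-127) = (1 + 100/9)*(-127) = (109/9)*(-127) = -13843/9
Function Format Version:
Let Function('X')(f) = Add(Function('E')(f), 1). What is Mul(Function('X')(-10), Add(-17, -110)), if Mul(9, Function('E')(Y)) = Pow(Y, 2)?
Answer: Rational(-13843, 9) ≈ -1538.1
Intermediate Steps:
Function('E')(Y) = Mul(Rational(1, 9), Pow(Y, 2))
Function('X')(f) = Add(1, Mul(Rational(1, 9), Pow(f, 2))) (Function('X')(f) = Add(Mul(Rational(1, 9), Pow(f, 2)), 1) = Add(1, Mul(Rational(1, 9), Pow(f, 2))))
Mul(Function('X')(-10), Add(-17, -110)) = Mul(Add(1, Mul(Rational(1, 9), Pow(-10, 2))), Add(-17, -110)) = Mul(Add(1, Mul(Rational(1, 9), 100)), -127) = Mul(Add(1, Rational(100, 9)), -127) = Mul(Rational(109, 9), -127) = Rational(-13843, 9)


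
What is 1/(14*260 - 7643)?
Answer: -1/4003 ≈ -0.00024981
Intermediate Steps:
1/(14*260 - 7643) = 1/(3640 - 7643) = 1/(-4003) = -1/4003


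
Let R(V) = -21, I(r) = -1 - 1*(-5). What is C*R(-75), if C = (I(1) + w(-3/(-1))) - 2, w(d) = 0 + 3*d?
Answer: -231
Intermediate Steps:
I(r) = 4 (I(r) = -1 + 5 = 4)
w(d) = 3*d
C = 11 (C = (4 + 3*(-3/(-1))) - 2 = (4 + 3*(-3*(-1))) - 2 = (4 + 3*3) - 2 = (4 + 9) - 2 = 13 - 2 = 11)
C*R(-75) = 11*(-21) = -231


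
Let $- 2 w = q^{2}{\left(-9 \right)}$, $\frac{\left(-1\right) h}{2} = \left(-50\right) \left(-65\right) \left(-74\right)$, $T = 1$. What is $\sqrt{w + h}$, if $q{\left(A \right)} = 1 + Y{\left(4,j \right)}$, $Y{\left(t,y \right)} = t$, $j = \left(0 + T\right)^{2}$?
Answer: $\frac{5 \sqrt{76958}}{2} \approx 693.53$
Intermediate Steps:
$j = 1$ ($j = \left(0 + 1\right)^{2} = 1^{2} = 1$)
$h = 481000$ ($h = - 2 \left(-50\right) \left(-65\right) \left(-74\right) = - 2 \cdot 3250 \left(-74\right) = \left(-2\right) \left(-240500\right) = 481000$)
$q{\left(A \right)} = 5$ ($q{\left(A \right)} = 1 + 4 = 5$)
$w = - \frac{25}{2}$ ($w = - \frac{5^{2}}{2} = \left(- \frac{1}{2}\right) 25 = - \frac{25}{2} \approx -12.5$)
$\sqrt{w + h} = \sqrt{- \frac{25}{2} + 481000} = \sqrt{\frac{961975}{2}} = \frac{5 \sqrt{76958}}{2}$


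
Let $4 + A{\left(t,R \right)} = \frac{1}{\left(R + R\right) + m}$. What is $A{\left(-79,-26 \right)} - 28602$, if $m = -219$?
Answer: $- \frac{7752227}{271} \approx -28606.0$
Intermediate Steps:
$A{\left(t,R \right)} = -4 + \frac{1}{-219 + 2 R}$ ($A{\left(t,R \right)} = -4 + \frac{1}{\left(R + R\right) - 219} = -4 + \frac{1}{2 R - 219} = -4 + \frac{1}{-219 + 2 R}$)
$A{\left(-79,-26 \right)} - 28602 = \frac{877 - -208}{-219 + 2 \left(-26\right)} - 28602 = \frac{877 + 208}{-219 - 52} - 28602 = \frac{1}{-271} \cdot 1085 - 28602 = \left(- \frac{1}{271}\right) 1085 - 28602 = - \frac{1085}{271} - 28602 = - \frac{7752227}{271}$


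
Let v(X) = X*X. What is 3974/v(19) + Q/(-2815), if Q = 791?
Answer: 10901259/1016215 ≈ 10.727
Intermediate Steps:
v(X) = X²
3974/v(19) + Q/(-2815) = 3974/(19²) + 791/(-2815) = 3974/361 + 791*(-1/2815) = 3974*(1/361) - 791/2815 = 3974/361 - 791/2815 = 10901259/1016215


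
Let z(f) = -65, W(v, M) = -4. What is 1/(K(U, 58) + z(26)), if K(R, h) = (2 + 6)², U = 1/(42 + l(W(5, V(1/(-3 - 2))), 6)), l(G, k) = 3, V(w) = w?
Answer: -1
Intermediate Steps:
U = 1/45 (U = 1/(42 + 3) = 1/45 ≈ 0.022222)
K(R, h) = 64 (K(R, h) = 8² = 64)
1/(K(U, 58) + z(26)) = 1/(64 - 65) = 1/(-1) = -1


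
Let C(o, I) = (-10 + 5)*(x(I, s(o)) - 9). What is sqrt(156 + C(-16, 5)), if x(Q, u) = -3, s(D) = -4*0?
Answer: 6*sqrt(6) ≈ 14.697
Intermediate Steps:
s(D) = 0
C(o, I) = 60 (C(o, I) = (-10 + 5)*(-3 - 9) = -5*(-12) = 60)
sqrt(156 + C(-16, 5)) = sqrt(156 + 60) = sqrt(216) = 6*sqrt(6)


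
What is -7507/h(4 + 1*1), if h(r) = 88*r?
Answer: -7507/440 ≈ -17.061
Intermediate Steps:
-7507/h(4 + 1*1) = -7507*1/(88*(4 + 1*1)) = -7507*1/(88*(4 + 1)) = -7507/(88*5) = -7507/440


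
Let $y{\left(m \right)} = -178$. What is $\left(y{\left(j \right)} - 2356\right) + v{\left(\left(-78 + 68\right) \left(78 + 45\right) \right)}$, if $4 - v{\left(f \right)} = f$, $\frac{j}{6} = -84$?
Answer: $-1300$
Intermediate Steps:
$j = -504$ ($j = 6 \left(-84\right) = -504$)
$v{\left(f \right)} = 4 - f$
$\left(y{\left(j \right)} - 2356\right) + v{\left(\left(-78 + 68\right) \left(78 + 45\right) \right)} = \left(-178 - 2356\right) - \left(-4 + \left(-78 + 68\right) \left(78 + 45\right)\right) = -2534 - \left(-4 - 1230\right) = -2534 + \left(4 - -1230\right) = -2534 + \left(4 + 1230\right) = -2534 + 1234 = -1300$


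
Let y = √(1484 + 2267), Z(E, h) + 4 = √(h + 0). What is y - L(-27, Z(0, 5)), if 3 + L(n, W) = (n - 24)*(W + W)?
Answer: -405 + 11*√31 + 102*√5 ≈ -115.68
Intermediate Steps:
Z(E, h) = -4 + √h (Z(E, h) = -4 + √(h + 0) = -4 + √h)
L(n, W) = -3 + 2*W*(-24 + n) (L(n, W) = -3 + (n - 24)*(W + W) = -3 + (-24 + n)*(2*W) = -3 + 2*W*(-24 + n))
y = 11*√31 (y = √3751 = 11*√31 ≈ 61.245)
y - L(-27, Z(0, 5)) = 11*√31 - (-3 - 48*(-4 + √5) + 2*(-4 + √5)*(-27)) = 11*√31 - (-3 + (192 - 48*√5) + (216 - 54*√5)) = 11*√31 - (405 - 102*√5) = 11*√31 + (-405 + 102*√5) = -405 + 11*√31 + 102*√5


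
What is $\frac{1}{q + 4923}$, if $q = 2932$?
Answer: $\frac{1}{7855} \approx 0.00012731$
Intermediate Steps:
$\frac{1}{q + 4923} = \frac{1}{2932 + 4923} = \frac{1}{7855}$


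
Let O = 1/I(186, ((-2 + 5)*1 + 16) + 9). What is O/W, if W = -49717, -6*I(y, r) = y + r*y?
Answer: 1/44695583 ≈ 2.2374e-8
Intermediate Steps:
I(y, r) = -y/6 - r*y/6 (I(y, r) = -(y + r*y)/6 = -y/6 - r*y/6)
O = -1/899 (O = 1/(-⅙*186*(1 + (((-2 + 5)*1 + 16) + 9))) = 1/(-⅙*186*(1 + ((3*1 + 16) + 9))) = 1/(-⅙*186*(1 + ((3 + 16) + 9))) = 1/(-⅙*186*(1 + (19 + 9))) = 1/(-⅙*186*(1 + 28)) = 1/(-⅙*186*29) = 1/(-899) = -1/899 ≈ -0.0011123)
O/W = -1/899/(-49717) = -1/899*(-1/49717) = 1/44695583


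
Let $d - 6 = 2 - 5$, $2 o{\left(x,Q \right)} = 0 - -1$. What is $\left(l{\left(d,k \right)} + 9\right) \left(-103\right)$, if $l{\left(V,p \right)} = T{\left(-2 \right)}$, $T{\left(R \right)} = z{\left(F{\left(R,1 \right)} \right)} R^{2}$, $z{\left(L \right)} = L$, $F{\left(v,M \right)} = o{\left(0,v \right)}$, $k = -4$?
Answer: $-1133$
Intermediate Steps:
$o{\left(x,Q \right)} = \frac{1}{2}$ ($o{\left(x,Q \right)} = \frac{0 - -1}{2} = \frac{0 + 1}{2} = \frac{1}{2} \cdot 1 = \frac{1}{2}$)
$F{\left(v,M \right)} = \frac{1}{2}$
$d = 3$ ($d = 6 + \left(2 - 5\right) = 6 - 3 = 3$)
$T{\left(R \right)} = \frac{R^{2}}{2}$
$l{\left(V,p \right)} = 2$ ($l{\left(V,p \right)} = \frac{\left(-2\right)^{2}}{2} = \frac{1}{2} \cdot 4 = 2$)
$\left(l{\left(d,k \right)} + 9\right) \left(-103\right) = \left(2 + 9\right) \left(-103\right) = 11 \left(-103\right) = -1133$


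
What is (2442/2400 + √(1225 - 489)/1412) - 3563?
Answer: -1424793/400 + √46/353 ≈ -3562.0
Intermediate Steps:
(2442/2400 + √(1225 - 489)/1412) - 3563 = (2442*(1/2400) + √736*(1/1412)) - 3563 = (407/400 + (4*√46)*(1/1412)) - 3563 = (407/400 + √46/353) - 3563 = -1424793/400 + √46/353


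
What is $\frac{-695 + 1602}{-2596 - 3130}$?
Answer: $- \frac{907}{5726} \approx -0.1584$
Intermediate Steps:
$\frac{-695 + 1602}{-2596 - 3130} = \frac{907}{-5726} = 907 \left(- \frac{1}{5726}\right) = - \frac{907}{5726}$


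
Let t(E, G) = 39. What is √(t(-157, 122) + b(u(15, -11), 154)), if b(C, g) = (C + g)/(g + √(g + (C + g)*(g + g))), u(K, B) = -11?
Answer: √(43043 + 1911*√902)/(7*√(22 + √902)) ≈ 6.2764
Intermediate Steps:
b(C, g) = (C + g)/(g + √(g + 2*g*(C + g))) (b(C, g) = (C + g)/(g + √(g + (C + g)*(2*g))) = (C + g)/(g + √(g + 2*g*(C + g))))
√(t(-157, 122) + b(u(15, -11), 154)) = √(39 + (-11 + 154)/(154 + √(154*(1 + 2*(-11) + 2*154)))) = √(39 + 143/(154 + √(154*(1 - 22 + 308)))) = √(39 + 143/(154 + √(154*287))) = √(39 + 143/(154 + √44198)) = √(39 + 143/(154 + 7*√902))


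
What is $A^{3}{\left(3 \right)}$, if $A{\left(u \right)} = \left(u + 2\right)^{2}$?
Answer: $15625$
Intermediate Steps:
$A{\left(u \right)} = \left(2 + u\right)^{2}$
$A^{3}{\left(3 \right)} = \left(\left(2 + 3\right)^{2}\right)^{3} = \left(5^{2}\right)^{3} = 25^{3} = 15625$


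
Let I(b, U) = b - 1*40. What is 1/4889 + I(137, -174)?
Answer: 474234/4889 ≈ 97.000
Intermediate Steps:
I(b, U) = -40 + b (I(b, U) = b - 40 = -40 + b)
1/4889 + I(137, -174) = 1/4889 + (-40 + 137) = 1/4889 + 97 = 474234/4889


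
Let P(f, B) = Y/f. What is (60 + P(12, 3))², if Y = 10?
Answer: 133225/36 ≈ 3700.7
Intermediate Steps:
P(f, B) = 10/f
(60 + P(12, 3))² = (60 + 10/12)² = (60 + 10*(1/12))² = (60 + ⅚)² = (365/6)² = 133225/36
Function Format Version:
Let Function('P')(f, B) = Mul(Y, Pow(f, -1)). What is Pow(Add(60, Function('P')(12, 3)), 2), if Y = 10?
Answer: Rational(133225, 36) ≈ 3700.7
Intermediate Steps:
Function('P')(f, B) = Mul(10, Pow(f, -1))
Pow(Add(60, Function('P')(12, 3)), 2) = Pow(Add(60, Mul(10, Pow(12, -1))), 2) = Pow(Add(60, Mul(10, Rational(1, 12))), 2) = Pow(Add(60, Rational(5, 6)), 2) = Pow(Rational(365, 6), 2) = Rational(133225, 36)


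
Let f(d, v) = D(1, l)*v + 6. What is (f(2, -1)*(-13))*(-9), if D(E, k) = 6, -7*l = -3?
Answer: 0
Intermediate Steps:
l = 3/7 (l = -⅐*(-3) = 3/7 ≈ 0.42857)
f(d, v) = 6 + 6*v (f(d, v) = 6*v + 6 = 6 + 6*v)
(f(2, -1)*(-13))*(-9) = ((6 + 6*(-1))*(-13))*(-9) = ((6 - 6)*(-13))*(-9) = (0*(-13))*(-9) = 0*(-9) = 0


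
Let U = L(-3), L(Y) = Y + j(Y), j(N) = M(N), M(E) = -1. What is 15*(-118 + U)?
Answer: -1830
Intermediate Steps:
j(N) = -1
L(Y) = -1 + Y (L(Y) = Y - 1 = -1 + Y)
U = -4 (U = -1 - 3 = -4)
15*(-118 + U) = 15*(-118 - 4) = 15*(-122) = -1830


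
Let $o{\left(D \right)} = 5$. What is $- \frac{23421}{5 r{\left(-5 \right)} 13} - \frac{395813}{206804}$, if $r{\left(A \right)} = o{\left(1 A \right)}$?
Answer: $- \frac{382476593}{5170100} \approx -73.979$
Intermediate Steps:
$r{\left(A \right)} = 5$
$- \frac{23421}{5 r{\left(-5 \right)} 13} - \frac{395813}{206804} = - \frac{23421}{5 \cdot 5 \cdot 13} - \frac{395813}{206804} = - \frac{23421}{25 \cdot 13} - \frac{395813}{206804} = - \frac{23421}{325} - \frac{395813}{206804} = - \frac{382476593}{5170100}$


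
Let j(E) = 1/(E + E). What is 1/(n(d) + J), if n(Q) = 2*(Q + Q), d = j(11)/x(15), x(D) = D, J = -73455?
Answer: -165/12120073 ≈ -1.3614e-5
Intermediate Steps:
j(E) = 1/(2*E)
d = 1/330 (d = ((1/2)/11)/15 = ((1/2)*(1/11))*(1/15) = (1/22)*(1/15) = 1/330 ≈ 0.0030303)
n(Q) = 4*Q (n(Q) = 2*(2*Q) = 4*Q)
1/(n(d) + J) = 1/(4*(1/330) - 73455) = 1/(2/165 - 73455) = 1/(-12120073/165) = -165/12120073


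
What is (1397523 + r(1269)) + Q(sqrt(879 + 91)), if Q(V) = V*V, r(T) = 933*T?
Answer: 2582470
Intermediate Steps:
Q(V) = V**2
(1397523 + r(1269)) + Q(sqrt(879 + 91)) = (1397523 + 933*1269) + (sqrt(879 + 91))**2 = (1397523 + 1183977) + (sqrt(970))**2 = 2581500 + 970 = 2582470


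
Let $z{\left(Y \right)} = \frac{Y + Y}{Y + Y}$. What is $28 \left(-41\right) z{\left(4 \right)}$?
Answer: $-1148$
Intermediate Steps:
$z{\left(Y \right)} = 1$ ($z{\left(Y \right)} = \frac{2 Y}{2 Y} = 2 Y \frac{1}{2 Y} = 1$)
$28 \left(-41\right) z{\left(4 \right)} = 28 \left(-41\right) 1 = \left(-1148\right) 1 = -1148$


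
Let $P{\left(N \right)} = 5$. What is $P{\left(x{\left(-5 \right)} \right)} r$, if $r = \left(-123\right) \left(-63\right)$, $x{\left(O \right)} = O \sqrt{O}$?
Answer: $38745$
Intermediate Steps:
$x{\left(O \right)} = O^{\frac{3}{2}}$
$r = 7749$
$P{\left(x{\left(-5 \right)} \right)} r = 5 \cdot 7749 = 38745$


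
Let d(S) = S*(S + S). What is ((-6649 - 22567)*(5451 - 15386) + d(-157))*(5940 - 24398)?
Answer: -5358546742164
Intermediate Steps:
d(S) = 2*S**2 (d(S) = S*(2*S) = 2*S**2)
((-6649 - 22567)*(5451 - 15386) + d(-157))*(5940 - 24398) = ((-6649 - 22567)*(5451 - 15386) + 2*(-157)**2)*(5940 - 24398) = (-29216*(-9935) + 2*24649)*(-18458) = (290260960 + 49298)*(-18458) = 290310258*(-18458) = -5358546742164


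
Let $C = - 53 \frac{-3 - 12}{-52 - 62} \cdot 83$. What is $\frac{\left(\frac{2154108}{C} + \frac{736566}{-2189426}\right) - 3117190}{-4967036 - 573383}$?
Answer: $\frac{3955051582201073}{7021230824258435} \approx 0.5633$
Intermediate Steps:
$C = - \frac{21995}{38}$ ($C = - 53 \left(- \frac{15}{-114}\right) 83 = - 53 \left(\left(-15\right) \left(- \frac{1}{114}\right)\right) 83 = \left(-53\right) \frac{5}{38} \cdot 83 = \left(- \frac{265}{38}\right) 83 = - \frac{21995}{38} \approx -578.82$)
$\frac{\left(\frac{2154108}{C} + \frac{736566}{-2189426}\right) - 3117190}{-4967036 - 573383} = \frac{\left(\frac{2154108}{- \frac{21995}{38}} + \frac{736566}{-2189426}\right) - 3117190}{-4967036 - 573383} = \frac{\left(2154108 \left(- \frac{38}{21995}\right) + 736566 \left(- \frac{1}{2189426}\right)\right) - 3117190}{-5540419} = \left(\left(- \frac{81856104}{21995} - \frac{368283}{1094713}\right) - 3117190\right) \left(- \frac{1}{5540419}\right) = \left(- \frac{89617041562737}{24078212435} - 3117190\right) \left(- \frac{1}{5540419}\right) = \left(- \frac{75145980061820387}{24078212435}\right) \left(- \frac{1}{5540419}\right) = \frac{3955051582201073}{7021230824258435}$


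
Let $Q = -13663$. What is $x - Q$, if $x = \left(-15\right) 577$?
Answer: $5008$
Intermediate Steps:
$x = -8655$
$x - Q = -8655 - -13663 = -8655 + 13663 = 5008$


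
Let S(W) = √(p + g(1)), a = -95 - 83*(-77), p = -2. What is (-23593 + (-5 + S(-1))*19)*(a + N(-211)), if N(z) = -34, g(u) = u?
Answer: -148334256 + 118978*I ≈ -1.4833e+8 + 1.1898e+5*I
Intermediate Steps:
a = 6296 (a = -95 + 6391 = 6296)
S(W) = I (S(W) = √(-2 + 1) = √(-1) = I)
(-23593 + (-5 + S(-1))*19)*(a + N(-211)) = (-23593 + (-5 + I)*19)*(6296 - 34) = (-23593 + (-95 + 19*I))*6262 = (-23688 + 19*I)*6262 = -148334256 + 118978*I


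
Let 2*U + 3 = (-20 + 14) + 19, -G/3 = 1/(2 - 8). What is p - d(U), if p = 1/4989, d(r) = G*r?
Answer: -24943/9978 ≈ -2.4998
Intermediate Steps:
G = 1/2 (G = -3/(2 - 8) = -3/(-6) = -3*(-1/6) = 1/2 ≈ 0.50000)
U = 5 (U = -3/2 + ((-20 + 14) + 19)/2 = -3/2 + (-6 + 19)/2 = -3/2 + (1/2)*13 = -3/2 + 13/2 = 5)
d(r) = r/2
p = 1/4989 ≈ 0.00020044
p - d(U) = 1/4989 - 5/2 = -24943/9978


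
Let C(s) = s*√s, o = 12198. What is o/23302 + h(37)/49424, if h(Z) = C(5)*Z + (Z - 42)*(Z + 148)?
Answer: 290659801/575839024 + 185*√5/49424 ≈ 0.51313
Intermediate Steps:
C(s) = s^(3/2)
h(Z) = (-42 + Z)*(148 + Z) + 5*Z*√5 (h(Z) = 5^(3/2)*Z + (Z - 42)*(Z + 148) = (5*√5)*Z + (-42 + Z)*(148 + Z) = 5*Z*√5 + (-42 + Z)*(148 + Z) = (-42 + Z)*(148 + Z) + 5*Z*√5)
o/23302 + h(37)/49424 = 12198/23302 + (-6216 + 37² + 106*37 + 5*37*√5)/49424 = 12198*(1/23302) + (-6216 + 1369 + 3922 + 185*√5)*(1/49424) = 6099/11651 + (-925 + 185*√5)*(1/49424) = 6099/11651 + (-925/49424 + 185*√5/49424) = 290659801/575839024 + 185*√5/49424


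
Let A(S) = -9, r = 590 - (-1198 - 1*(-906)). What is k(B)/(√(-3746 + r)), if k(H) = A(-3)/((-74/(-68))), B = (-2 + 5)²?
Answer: 153*I*√179/13246 ≈ 0.15454*I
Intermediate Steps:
r = 882 (r = 590 - (-1198 + 906) = 590 - 1*(-292) = 590 + 292 = 882)
B = 9 (B = 3² = 9)
k(H) = -306/37 (k(H) = -9/((-74/(-68))) = -9/((-74*(-1/68))) = -9/37/34 = -9*34/37 = -306/37)
k(B)/(√(-3746 + r)) = -306/(37*√(-3746 + 882)) = -306*(-I*√179/716)/37 = -(-153)*I*√179/13246 = 153*I*√179/13246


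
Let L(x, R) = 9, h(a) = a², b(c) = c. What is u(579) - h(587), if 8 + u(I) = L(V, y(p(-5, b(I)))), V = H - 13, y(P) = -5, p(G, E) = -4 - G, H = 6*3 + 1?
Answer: -344568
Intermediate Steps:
H = 19 (H = 18 + 1 = 19)
V = 6 (V = 19 - 13 = 6)
u(I) = 1 (u(I) = -8 + 9 = 1)
u(579) - h(587) = 1 - 1*587² = 1 - 1*344569 = 1 - 344569 = -344568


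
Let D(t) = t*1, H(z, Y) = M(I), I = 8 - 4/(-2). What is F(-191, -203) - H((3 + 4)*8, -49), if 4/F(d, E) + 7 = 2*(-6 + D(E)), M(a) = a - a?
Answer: -4/425 ≈ -0.0094118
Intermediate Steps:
I = 10 (I = 8 - 4*(-½) = 8 + 2 = 10)
M(a) = 0
H(z, Y) = 0
D(t) = t
F(d, E) = 4/(-19 + 2*E) (F(d, E) = 4/(-7 + 2*(-6 + E)) = 4/(-7 + (-12 + 2*E)) = 4/(-19 + 2*E))
F(-191, -203) - H((3 + 4)*8, -49) = 4/(-19 + 2*(-203)) - 1*0 = 4/(-19 - 406) + 0 = 4/(-425) + 0 = 4*(-1/425) + 0 = -4/425 + 0 = -4/425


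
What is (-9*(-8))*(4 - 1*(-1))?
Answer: 360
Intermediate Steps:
(-9*(-8))*(4 - 1*(-1)) = 72*(4 + 1) = 72*5 = 360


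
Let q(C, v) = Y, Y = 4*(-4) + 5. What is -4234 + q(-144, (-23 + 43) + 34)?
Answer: -4245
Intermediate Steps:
Y = -11 (Y = -16 + 5 = -11)
q(C, v) = -11
-4234 + q(-144, (-23 + 43) + 34) = -4234 - 11 = -4245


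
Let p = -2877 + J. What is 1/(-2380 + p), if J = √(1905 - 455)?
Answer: -5257/27634599 - 5*√58/27634599 ≈ -0.00019161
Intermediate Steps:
J = 5*√58 (J = √1450 = 5*√58 ≈ 38.079)
p = -2877 + 5*√58 ≈ -2838.9
1/(-2380 + p) = 1/(-2380 + (-2877 + 5*√58)) = 1/(-5257 + 5*√58)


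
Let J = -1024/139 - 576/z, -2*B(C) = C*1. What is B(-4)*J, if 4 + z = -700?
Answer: -20026/1529 ≈ -13.097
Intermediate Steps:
z = -704 (z = -4 - 700 = -704)
B(C) = -C/2
J = -10013/1529 (J = -1024/139 - 576/(-704) = -1024*1/139 - 576*(-1/704) = -1024/139 + 9/11 = -10013/1529 ≈ -6.5487)
B(-4)*J = -½*(-4)*(-10013/1529) = 2*(-10013/1529) = -20026/1529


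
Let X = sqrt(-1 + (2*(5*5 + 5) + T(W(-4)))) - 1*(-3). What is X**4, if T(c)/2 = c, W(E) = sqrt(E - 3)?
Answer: (3 + sqrt(59 + 2*I*sqrt(7)))**4 ≈ 12972.0 + 1679.2*I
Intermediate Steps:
W(E) = sqrt(-3 + E)
T(c) = 2*c
X = 3 + sqrt(59 + 2*I*sqrt(7)) (X = sqrt(-1 + (2*(5*5 + 5) + 2*sqrt(-3 - 4))) - 1*(-3) = sqrt(-1 + (2*(25 + 5) + 2*sqrt(-7))) + 3 = sqrt(-1 + (2*30 + 2*(I*sqrt(7)))) + 3 = sqrt(-1 + (60 + 2*I*sqrt(7))) + 3 = sqrt(59 + 2*I*sqrt(7)) + 3 = 3 + sqrt(59 + 2*I*sqrt(7)) ≈ 10.689 + 0.3441*I)
X**4 = (3 + sqrt(59 + 2*I*sqrt(7)))**4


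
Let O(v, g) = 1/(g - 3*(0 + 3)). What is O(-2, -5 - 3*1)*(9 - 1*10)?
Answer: 1/17 ≈ 0.058824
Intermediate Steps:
O(v, g) = 1/(-9 + g) (O(v, g) = 1/(g - 3*3) = 1/(g - 9) = 1/(-9 + g))
O(-2, -5 - 3*1)*(9 - 1*10) = (9 - 1*10)/(-9 + (-5 - 3*1)) = (9 - 10)/(-9 + (-5 - 3)) = -1/(-9 - 8) = -1/(-17) = -1/17*(-1) = 1/17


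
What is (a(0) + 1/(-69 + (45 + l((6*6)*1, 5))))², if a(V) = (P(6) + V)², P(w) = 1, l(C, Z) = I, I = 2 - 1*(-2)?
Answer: 361/400 ≈ 0.90250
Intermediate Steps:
I = 4 (I = 2 + 2 = 4)
l(C, Z) = 4
a(V) = (1 + V)²
(a(0) + 1/(-69 + (45 + l((6*6)*1, 5))))² = ((1 + 0)² + 1/(-69 + (45 + 4)))² = (1² + 1/(-69 + 49))² = (1 + 1/(-20))² = (1 - 1/20)² = (19/20)² = 361/400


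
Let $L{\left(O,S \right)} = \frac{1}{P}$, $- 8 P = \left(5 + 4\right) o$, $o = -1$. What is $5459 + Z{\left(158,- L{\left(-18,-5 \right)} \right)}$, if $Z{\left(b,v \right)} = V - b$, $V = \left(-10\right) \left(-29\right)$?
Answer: $5591$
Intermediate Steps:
$P = \frac{9}{8}$ ($P = - \frac{\left(5 + 4\right) \left(-1\right)}{8} = - \frac{9 \left(-1\right)}{8} = \left(- \frac{1}{8}\right) \left(-9\right) = \frac{9}{8} \approx 1.125$)
$V = 290$
$L{\left(O,S \right)} = \frac{8}{9}$ ($L{\left(O,S \right)} = \frac{1}{\frac{9}{8}} = \frac{8}{9}$)
$Z{\left(b,v \right)} = 290 - b$
$5459 + Z{\left(158,- L{\left(-18,-5 \right)} \right)} = 5459 + \left(290 - 158\right) = 5459 + 132 = 5591$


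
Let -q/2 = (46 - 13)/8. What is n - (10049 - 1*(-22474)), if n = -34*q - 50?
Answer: -64585/2 ≈ -32293.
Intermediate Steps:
q = -33/4 (q = -2*(46 - 13)/8 = -66/8 = -2*33/8 = -33/4 ≈ -8.2500)
n = 461/2 (n = -34*(-33/4) - 50 = 561/2 - 50 = 461/2 ≈ 230.50)
n - (10049 - 1*(-22474)) = 461/2 - (10049 - 1*(-22474)) = 461/2 - (10049 + 22474) = 461/2 - 1*32523 = 461/2 - 32523 = -64585/2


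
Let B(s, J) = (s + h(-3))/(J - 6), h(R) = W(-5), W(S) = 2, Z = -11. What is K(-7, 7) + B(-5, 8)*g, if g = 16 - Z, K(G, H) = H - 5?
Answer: -77/2 ≈ -38.500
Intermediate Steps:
K(G, H) = -5 + H
h(R) = 2
g = 27 (g = 16 - 1*(-11) = 16 + 11 = 27)
B(s, J) = (2 + s)/(-6 + J) (B(s, J) = (s + 2)/(J - 6) = (2 + s)/(-6 + J))
K(-7, 7) + B(-5, 8)*g = (-5 + 7) + ((2 - 5)/(-6 + 8))*27 = 2 + (-3/2)*27 = 2 + ((1/2)*(-3))*27 = 2 - 3/2*27 = 2 - 81/2 = -77/2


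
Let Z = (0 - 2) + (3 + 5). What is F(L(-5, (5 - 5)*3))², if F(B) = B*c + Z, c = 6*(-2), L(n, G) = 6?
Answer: 4356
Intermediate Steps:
Z = 6 (Z = -2 + 8 = 6)
c = -12
F(B) = 6 - 12*B (F(B) = B*(-12) + 6 = -12*B + 6 = 6 - 12*B)
F(L(-5, (5 - 5)*3))² = (6 - 12*6)² = (6 - 72)² = (-66)² = 4356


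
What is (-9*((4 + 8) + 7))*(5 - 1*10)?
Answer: 855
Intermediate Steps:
(-9*((4 + 8) + 7))*(5 - 1*10) = (-9*(12 + 7))*(5 - 10) = -9*19*(-5) = -171*(-5) = 855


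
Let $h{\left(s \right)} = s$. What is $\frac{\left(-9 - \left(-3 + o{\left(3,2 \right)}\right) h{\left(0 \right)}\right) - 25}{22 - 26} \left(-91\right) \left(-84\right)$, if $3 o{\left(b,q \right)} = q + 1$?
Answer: $64974$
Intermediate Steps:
$o{\left(b,q \right)} = \frac{1}{3} + \frac{q}{3}$ ($o{\left(b,q \right)} = \frac{q + 1}{3} = \frac{1 + q}{3} = \frac{1}{3} + \frac{q}{3}$)
$\frac{\left(-9 - \left(-3 + o{\left(3,2 \right)}\right) h{\left(0 \right)}\right) - 25}{22 - 26} \left(-91\right) \left(-84\right) = \frac{\left(-9 - \left(-3 + \left(\frac{1}{3} + \frac{1}{3} \cdot 2\right)\right) 0\right) - 25}{22 - 26} \left(-91\right) \left(-84\right) = \frac{\left(-9 - \left(-3 + \left(\frac{1}{3} + \frac{2}{3}\right)\right) 0\right) - 25}{-4} \left(-91\right) \left(-84\right) = \left(\left(-9 - \left(-3 + 1\right) 0\right) - 25\right) \left(- \frac{1}{4}\right) \left(-91\right) \left(-84\right) = \left(\left(-9 - \left(-2\right) 0\right) - 25\right) \left(- \frac{1}{4}\right) \left(-91\right) \left(-84\right) = \left(\left(-9 - 0\right) - 25\right) \left(- \frac{1}{4}\right) \left(-91\right) \left(-84\right) = \left(\left(-9 + 0\right) - 25\right) \left(- \frac{1}{4}\right) \left(-91\right) \left(-84\right) = \left(-9 - 25\right) \left(- \frac{1}{4}\right) \left(-91\right) \left(-84\right) = \left(-34\right) \left(- \frac{1}{4}\right) \left(-91\right) \left(-84\right) = \frac{17}{2} \left(-91\right) \left(-84\right) = \left(- \frac{1547}{2}\right) \left(-84\right) = 64974$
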